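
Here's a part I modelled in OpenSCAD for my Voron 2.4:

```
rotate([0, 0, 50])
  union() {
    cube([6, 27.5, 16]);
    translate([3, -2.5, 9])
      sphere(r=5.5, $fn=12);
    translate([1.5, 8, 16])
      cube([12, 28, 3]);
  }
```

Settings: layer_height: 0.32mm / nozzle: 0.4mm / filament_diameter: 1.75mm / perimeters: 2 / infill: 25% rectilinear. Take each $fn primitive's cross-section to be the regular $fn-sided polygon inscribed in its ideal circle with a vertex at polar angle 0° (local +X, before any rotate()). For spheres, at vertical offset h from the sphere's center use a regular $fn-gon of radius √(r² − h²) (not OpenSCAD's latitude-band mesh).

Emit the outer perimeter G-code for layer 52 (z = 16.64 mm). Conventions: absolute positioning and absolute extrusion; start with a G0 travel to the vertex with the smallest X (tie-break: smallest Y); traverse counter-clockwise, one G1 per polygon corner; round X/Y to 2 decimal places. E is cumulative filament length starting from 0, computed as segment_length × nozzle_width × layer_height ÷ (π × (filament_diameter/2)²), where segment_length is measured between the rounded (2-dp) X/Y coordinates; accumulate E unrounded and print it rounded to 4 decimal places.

At z = 16.64 mm: the cube is absent (z outside [0, 16]); the sphere at (3, -2.5) does not reach this height (|z−center|=7.640 > r=5.5); the cube at (1.5, 8) is present — its section is the full 12×28 rectangle; Combining (union): only the 12×28 cube at (1.5, 8) is present, so the union is just that shape — 1 connected region; (rotated 50° about Z; rotation is an isometry so areas/perimeters/island counts are preserved). The outline is a single polygon with 4 vertices. Extrusion per mm of travel: 0.4 × 0.32 / (π × 0.875²) = 0.053216. Accumulating E over each segment gives final E = 4.2570.

G0 X-26.61 Y24.29 Z16.64
G1 X-5.16 Y6.29 E1.4902
G1 X2.55 Y15.48 E2.1285
G1 X-18.90 Y33.48 E3.6187
G1 X-26.61 Y24.29 E4.2570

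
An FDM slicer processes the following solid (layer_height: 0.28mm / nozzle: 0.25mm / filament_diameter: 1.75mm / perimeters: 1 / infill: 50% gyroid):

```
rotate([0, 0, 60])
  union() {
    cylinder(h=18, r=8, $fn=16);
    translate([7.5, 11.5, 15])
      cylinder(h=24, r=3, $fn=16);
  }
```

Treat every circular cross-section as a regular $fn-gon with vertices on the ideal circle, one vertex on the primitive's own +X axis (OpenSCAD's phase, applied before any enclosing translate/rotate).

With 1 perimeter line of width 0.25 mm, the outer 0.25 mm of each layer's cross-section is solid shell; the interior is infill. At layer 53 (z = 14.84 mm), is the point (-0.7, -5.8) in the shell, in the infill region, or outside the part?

infill

At z = 14.84 mm: the cylinder: section is a regular 16-gon, circumradius r=8; the cylinder at (7.5, 11.5) is absent (z outside [15, 39]); Taking the union: only the r=8 cylinder is present, so the union is just that shape — 1 connected region; (whole slice rotated 60° about Z — lengths, areas and connectivity unchanged). Overall, the cross-section is a single solid region. Undo the 60° rotation: the query point maps to (-5.373, -2.294) in the un-rotated model frame. The nearest boundary edge runs (-7.39, -3.06)→(-5.66, -5.66); distance from the point to it = 2.10 mm. The point is inside the cross-section and 2.10 mm from the nearest boundary — more than the 0.25 mm shell width (1 × 0.25), so it's in the infill interior.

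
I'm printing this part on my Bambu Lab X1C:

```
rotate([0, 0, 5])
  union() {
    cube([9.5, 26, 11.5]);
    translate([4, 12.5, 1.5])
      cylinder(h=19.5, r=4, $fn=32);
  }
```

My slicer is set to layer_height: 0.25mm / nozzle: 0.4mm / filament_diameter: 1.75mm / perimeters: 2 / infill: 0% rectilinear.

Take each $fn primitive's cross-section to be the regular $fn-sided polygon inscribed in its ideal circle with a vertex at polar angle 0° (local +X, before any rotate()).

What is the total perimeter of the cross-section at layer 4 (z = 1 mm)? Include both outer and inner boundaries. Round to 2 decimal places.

71.00 mm

At z = 1 mm: the cube (footprint 9.5×26) is included at this height (perimeter 71.00 mm); the cylinder at (4, 12.5) is absent (z outside [1.5, 21]); Taking the union: only the 9.5×26 cube is present, so the union is just that shape — boundary = 71.00 mm; (whole slice rotated 5° about Z — lengths, areas and connectivity unchanged). Overall, the cross-section is a single solid region. Total boundary length (outer) = 71.00 mm.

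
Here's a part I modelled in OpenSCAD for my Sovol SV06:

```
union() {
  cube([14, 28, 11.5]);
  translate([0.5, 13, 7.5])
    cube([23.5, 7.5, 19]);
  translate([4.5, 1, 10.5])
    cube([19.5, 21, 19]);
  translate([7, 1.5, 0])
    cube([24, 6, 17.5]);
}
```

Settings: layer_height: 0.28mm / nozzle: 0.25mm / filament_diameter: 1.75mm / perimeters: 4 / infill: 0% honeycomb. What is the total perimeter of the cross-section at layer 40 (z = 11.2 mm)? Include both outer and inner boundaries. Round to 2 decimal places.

118.00 mm

At z = 11.2 mm: the cube (footprint 14×28) is included at this height (perimeter 84.00 mm); the 23.5×7.5 cube at (0.5, 13) contributes its full rectangle (perimeter 62.00 mm); the cube at (4.5, 1) (footprint 19.5×21) is included at this height (perimeter 81.00 mm); the cube at (7, 1.5) is present — its section is the full 24×6 rectangle (perimeter 60.00 mm); Merging all regions: the regions partially overlap (shared area 477.75 mm²), so the edge portions inside another operand are dropped and the merged outline is re-measured after clipping — boundary = 118.00 mm. Overall, the cross-section is a single solid region. Total boundary length (outer) = 118.00 mm.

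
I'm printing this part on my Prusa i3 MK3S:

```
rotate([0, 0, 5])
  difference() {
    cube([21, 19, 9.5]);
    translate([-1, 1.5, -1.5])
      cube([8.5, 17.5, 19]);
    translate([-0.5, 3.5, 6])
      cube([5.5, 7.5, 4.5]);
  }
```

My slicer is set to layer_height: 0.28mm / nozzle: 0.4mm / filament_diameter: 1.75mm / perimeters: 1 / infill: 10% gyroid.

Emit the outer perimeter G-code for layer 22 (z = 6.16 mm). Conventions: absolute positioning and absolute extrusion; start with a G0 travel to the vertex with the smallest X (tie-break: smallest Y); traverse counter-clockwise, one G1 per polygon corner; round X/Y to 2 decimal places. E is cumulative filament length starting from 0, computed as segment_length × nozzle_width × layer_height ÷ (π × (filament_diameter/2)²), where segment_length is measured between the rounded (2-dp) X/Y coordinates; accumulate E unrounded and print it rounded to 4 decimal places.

G0 X-0.13 Y1.49 Z6.16
G1 X0.00 Y0.00 E0.0696
G1 X20.92 Y1.83 E1.0475
G1 X19.26 Y20.76 E1.9323
G1 X5.82 Y19.58 E2.5606
G1 X7.34 Y2.15 E3.3753
G1 X-0.13 Y1.49 E3.7244

At z = 6.16 mm: the cube (footprint 21×19) is included at this height; the 8.5×17.5 cube at (-1, 1.5) contributes its full rectangle; the 5.5×7.5 cube at (-0.5, 3.5) contributes its full rectangle; Taking the first minus the rest: starting from the 21×19 cube, the 8.5×17.5 cube at (-1, 1.5) partially overlaps it — only the 131.25 mm² overlap (of its 148.75 mm²) is removed, clipping the outline; the 5.5×7.5 cube at (-0.5, 3.5) misses the remaining region (no effect) — 1 connected region; (rotated 5° about Z; rotation is an isometry so areas/perimeters/island counts are preserved). The outline is a single polygon with 6 vertices. Extrusion per mm of travel: 0.4 × 0.28 / (π × 0.875²) = 0.046564. Accumulating E over each segment gives final E = 3.7244.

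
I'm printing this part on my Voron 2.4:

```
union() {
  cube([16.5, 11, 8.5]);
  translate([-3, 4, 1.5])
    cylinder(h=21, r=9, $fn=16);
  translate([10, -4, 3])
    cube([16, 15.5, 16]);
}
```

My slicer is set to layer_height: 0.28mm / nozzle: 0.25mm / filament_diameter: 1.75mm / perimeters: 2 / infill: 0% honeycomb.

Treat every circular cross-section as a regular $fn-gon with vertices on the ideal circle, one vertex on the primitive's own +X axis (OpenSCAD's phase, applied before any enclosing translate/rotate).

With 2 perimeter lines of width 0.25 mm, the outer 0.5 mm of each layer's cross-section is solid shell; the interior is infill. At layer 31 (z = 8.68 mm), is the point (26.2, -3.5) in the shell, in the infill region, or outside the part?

outside

At z = 8.68 mm: the cube is absent (z outside [0, 8.5]); the r=9 cylinder at (-3, 4) gives a regular 16-gon of circumradius 9 (constant along its height); the cube at (10, -4) (footprint 16×15.5) is included at this height; Combining (union): the 2 present regions are separate (no shared area or edge), so areas and boundary lengths simply add and each stays a separate island — 2 connected regions. Overall, the cross-section has 2 separate islands. The nearest boundary edge runs (26.00, 11.50)→(26.00, -4.00); distance from the point to it = 0.20 mm. The point is not inside any of the regions above, so it lies outside the cross-section (0.20 mm from the nearest boundary).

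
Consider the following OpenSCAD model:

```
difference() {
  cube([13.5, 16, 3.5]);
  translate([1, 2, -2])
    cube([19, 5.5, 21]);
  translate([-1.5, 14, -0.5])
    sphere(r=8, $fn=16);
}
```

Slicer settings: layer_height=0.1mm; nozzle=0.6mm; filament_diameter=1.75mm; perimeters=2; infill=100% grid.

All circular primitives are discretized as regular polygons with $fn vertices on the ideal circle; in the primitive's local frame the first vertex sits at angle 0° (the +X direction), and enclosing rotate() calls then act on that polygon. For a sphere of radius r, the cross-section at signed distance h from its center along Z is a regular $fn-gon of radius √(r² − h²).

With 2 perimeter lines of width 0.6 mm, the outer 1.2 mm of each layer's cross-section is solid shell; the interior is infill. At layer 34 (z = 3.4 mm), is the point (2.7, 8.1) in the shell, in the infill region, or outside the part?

shell

At z = 3.4 mm: the cube is present — its section is the full 13.5×16 rectangle; the cube at (1, 2) (footprint 19×5.5) is included at this height; the r=8 sphere at (-1.5, 14) slices to a regular 16-gon of circumradius 6.985 (√(r²−h²) with h=3.9 from center); Taking the first minus the rest: starting from the 13.5×16 cube, the 19×5.5 cube at (1, 2) partially overlaps it — only the 68.75 mm² overlap (of its 104.50 mm²) is removed, clipping the outline; the r=8 sphere at (-1.5, 14) partially overlaps it — only the 37.66 mm² overlap (of its 149.37 mm²) is removed, clipping the outline — 1 connected region. Overall, the cross-section is a single solid region. The nearest boundary edge runs (1.17, 7.55)→(3.44, 9.06); distance from the point to it = 0.39 mm. The point is inside the cross-section, 0.39 mm from the nearest boundary — within the 1.2 mm shell band (2 × 0.6).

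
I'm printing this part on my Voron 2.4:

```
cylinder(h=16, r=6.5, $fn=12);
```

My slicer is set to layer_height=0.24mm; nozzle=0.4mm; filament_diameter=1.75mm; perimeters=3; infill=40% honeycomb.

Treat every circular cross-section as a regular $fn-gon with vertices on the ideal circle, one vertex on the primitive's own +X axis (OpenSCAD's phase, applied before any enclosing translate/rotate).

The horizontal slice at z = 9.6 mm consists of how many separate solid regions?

1

At z = 9.6 mm: the r=6.5 cylinder contributes a regular 12-gon of circumradius 6.5. The result has 1 disconnected region.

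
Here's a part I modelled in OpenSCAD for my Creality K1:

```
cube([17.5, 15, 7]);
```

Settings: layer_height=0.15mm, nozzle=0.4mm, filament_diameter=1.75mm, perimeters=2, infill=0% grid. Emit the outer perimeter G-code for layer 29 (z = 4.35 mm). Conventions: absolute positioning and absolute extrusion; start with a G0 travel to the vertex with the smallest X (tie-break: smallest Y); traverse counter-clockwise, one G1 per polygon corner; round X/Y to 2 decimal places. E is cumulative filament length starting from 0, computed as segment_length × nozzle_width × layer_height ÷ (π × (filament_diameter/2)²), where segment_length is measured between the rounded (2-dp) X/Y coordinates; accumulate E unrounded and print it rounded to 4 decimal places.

G0 X0.00 Y0.00 Z4.35
G1 X17.50 Y0.00 E0.4365
G1 X17.50 Y15.00 E0.8107
G1 X0.00 Y15.00 E1.2473
G1 X0.00 Y0.00 E1.6214

At z = 4.35 mm: the 17.5×15 cube contributes its full rectangle. The outline is a single polygon with 4 vertices. Extrusion per mm of travel: 0.4 × 0.15 / (π × 0.875²) = 0.024945. Accumulating E over each segment gives final E = 1.6214.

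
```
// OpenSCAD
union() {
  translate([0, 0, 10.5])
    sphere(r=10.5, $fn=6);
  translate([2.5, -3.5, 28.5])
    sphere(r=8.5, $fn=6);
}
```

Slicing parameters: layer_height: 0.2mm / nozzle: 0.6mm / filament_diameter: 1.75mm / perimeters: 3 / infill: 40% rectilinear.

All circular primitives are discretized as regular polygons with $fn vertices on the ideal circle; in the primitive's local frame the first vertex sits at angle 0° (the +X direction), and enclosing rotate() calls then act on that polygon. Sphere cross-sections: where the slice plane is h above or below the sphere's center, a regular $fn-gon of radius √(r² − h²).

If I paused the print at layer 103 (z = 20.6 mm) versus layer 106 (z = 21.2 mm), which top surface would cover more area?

layer 106 (z = 21.2 mm)

Layer 103 (z = 20.6): the r=10.5 sphere slices to a regular 6-gon of circumradius 2.871 (√(r²−h²) with h=10.1 from center) (area = (6/2)·2.871²·sin(360°/6) = 21.41 mm²); the r=8.5 sphere at (2.5, -3.5) contributes a regular 6-gon of circumradius √(8.5²−7.9²) = 3.137 (area = (6/2)·3.137²·sin(360°/6) = 25.57 mm²); Combining (union): the regions partially overlap — summed areas 46.97 mm² minus the doubly-counted overlap 2.53 mm² gives 44.44 mm² — area = 44.44 mm². So its area = 44.44 mm². Layer 106 (z = 21.2): the sphere does not reach this height (|z−center|=10.700 > r=10.5); the sphere at (2.5, -3.5): section is a regular 6-gon, circumradius = √(r²−h²) = √(8.5²−7.3²) = 4.354 (area = (6/2)·4.354²·sin(360°/6) = 49.26 mm²); Combining (union): only the r=8.5 sphere at (2.5, -3.5) is present, so the union is just that shape — area = 49.26 mm². So its area = 49.26 mm². Layer 106 is larger (49.26 vs 44.44 mm²).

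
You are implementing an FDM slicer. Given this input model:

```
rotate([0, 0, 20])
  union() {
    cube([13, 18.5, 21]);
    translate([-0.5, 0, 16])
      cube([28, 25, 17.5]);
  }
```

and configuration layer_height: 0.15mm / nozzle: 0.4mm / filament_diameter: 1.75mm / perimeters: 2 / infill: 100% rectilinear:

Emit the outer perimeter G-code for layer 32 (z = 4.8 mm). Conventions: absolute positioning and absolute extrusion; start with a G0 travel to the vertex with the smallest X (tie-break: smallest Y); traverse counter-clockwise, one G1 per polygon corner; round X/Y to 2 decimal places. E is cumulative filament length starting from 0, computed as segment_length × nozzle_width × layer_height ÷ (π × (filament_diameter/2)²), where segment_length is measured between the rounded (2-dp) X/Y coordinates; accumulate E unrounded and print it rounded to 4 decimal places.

G0 X-6.33 Y17.38 Z4.80
G1 X0.00 Y0.00 E0.4614
G1 X12.22 Y4.45 E0.7858
G1 X5.89 Y21.83 E1.2472
G1 X-6.33 Y17.38 E1.5716

At z = 4.8 mm: the cube is present — its section is the full 13×18.5 rectangle; the cube at (-0.5, 0) is not intersected at this z (z outside [16, 33.5]); Combining (union): only the 13×18.5 cube is present, so the union is just that shape — 1 connected region; (whole slice rotated 20° about Z — lengths, areas and connectivity unchanged). The outline is a single polygon with 4 vertices. Extrusion per mm of travel: 0.4 × 0.15 / (π × 0.875²) = 0.024945. Accumulating E over each segment gives final E = 1.5716.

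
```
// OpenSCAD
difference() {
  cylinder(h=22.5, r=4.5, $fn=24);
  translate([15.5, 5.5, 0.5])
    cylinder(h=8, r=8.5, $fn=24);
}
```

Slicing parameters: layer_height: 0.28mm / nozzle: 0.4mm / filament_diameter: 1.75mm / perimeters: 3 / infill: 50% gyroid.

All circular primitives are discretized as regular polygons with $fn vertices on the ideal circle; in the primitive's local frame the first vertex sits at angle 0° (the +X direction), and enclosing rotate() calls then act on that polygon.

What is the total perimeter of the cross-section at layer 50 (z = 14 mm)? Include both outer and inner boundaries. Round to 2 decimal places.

At z = 14 mm: the cylinder: section is a regular 24-gon, circumradius r=4.5 (perimeter = 2·24·4.500·sin(180°/24) = 28.19 mm); the cylinder at (15.5, 5.5) does not reach this height (z outside [0.5, 8.5]); Taking the first minus the rest: none of the subtracted shapes is present at this height, so the r=4.5 cylinder is unchanged — boundary = 28.19 mm. Overall, the cross-section is a single solid region. Total boundary length (outer) = 28.19 mm.

28.19 mm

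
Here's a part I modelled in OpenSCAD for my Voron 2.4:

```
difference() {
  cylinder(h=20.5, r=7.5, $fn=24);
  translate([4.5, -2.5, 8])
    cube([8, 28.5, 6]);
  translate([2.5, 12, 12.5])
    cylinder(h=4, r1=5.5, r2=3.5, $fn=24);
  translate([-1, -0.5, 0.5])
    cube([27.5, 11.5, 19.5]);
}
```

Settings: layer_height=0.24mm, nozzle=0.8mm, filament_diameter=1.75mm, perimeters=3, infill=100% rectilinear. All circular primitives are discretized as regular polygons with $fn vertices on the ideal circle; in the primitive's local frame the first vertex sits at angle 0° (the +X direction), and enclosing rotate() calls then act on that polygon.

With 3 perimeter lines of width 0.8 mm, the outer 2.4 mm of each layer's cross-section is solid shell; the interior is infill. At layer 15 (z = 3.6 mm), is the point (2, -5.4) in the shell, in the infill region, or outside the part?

At z = 3.6 mm: the r=7.5 cylinder contributes a regular 24-gon of circumradius 7.5; the cube at (4.5, -2.5) is absent (z outside [8, 14]); the cone at (2.5, 12) is absent (z outside [12.5, 16.5]); the 27.5×11.5 cube at (-1, -0.5) contributes its full rectangle; Taking the first minus the rest: starting from the r=7.5 cylinder, the 27.5×11.5 cube at (-1, -0.5) partially overlaps it — only the 55.34 mm² overlap (of its 316.25 mm²) is removed, clipping the outline — 1 connected region. Overall, the cross-section is a single solid region. The nearest boundary edge runs (3.75, -6.50)→(1.94, -7.24); distance from the point to it = 1.68 mm. The point is inside the cross-section, 1.68 mm from the nearest boundary — within the 2.4 mm shell band (3 × 0.8).

shell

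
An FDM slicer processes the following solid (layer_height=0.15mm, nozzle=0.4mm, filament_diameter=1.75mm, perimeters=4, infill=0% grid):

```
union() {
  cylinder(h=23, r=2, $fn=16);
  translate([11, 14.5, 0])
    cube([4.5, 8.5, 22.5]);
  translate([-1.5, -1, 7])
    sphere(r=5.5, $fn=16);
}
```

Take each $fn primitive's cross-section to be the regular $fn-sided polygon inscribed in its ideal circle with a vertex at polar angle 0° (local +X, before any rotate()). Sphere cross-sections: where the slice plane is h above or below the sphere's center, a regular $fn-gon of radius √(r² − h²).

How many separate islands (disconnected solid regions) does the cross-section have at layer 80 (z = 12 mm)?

At z = 12 mm: the r=2 cylinder contributes a regular 16-gon of circumradius 2; the 4.5×8.5 cube at (11, 14.5) contributes its full rectangle; the r=5.5 sphere at (-1.5, -1) slices to a regular 16-gon of circumradius 2.291 (√(r²−h²) with h=5 from center); Taking the union: the regions partially overlap (shared area 6.65 mm²), so overlapping operands fuse into one piece — 2 connected regions. Overall, the cross-section has 2 separate islands. Island count = 2.

2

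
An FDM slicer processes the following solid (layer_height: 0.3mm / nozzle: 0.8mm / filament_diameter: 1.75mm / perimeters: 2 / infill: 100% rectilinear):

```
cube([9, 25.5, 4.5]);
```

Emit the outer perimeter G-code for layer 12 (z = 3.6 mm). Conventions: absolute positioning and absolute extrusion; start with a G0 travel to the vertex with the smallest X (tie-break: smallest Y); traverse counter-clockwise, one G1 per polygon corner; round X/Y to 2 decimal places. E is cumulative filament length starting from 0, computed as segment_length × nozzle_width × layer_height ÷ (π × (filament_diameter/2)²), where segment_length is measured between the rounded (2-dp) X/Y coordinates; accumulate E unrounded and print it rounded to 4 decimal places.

G0 X0.00 Y0.00 Z3.60
G1 X9.00 Y0.00 E0.8980
G1 X9.00 Y25.50 E3.4424
G1 X0.00 Y25.50 E4.3404
G1 X0.00 Y0.00 E6.8848

At z = 3.6 mm: the cube is present — its section is the full 9×25.5 rectangle. The outline is a single polygon with 4 vertices. Extrusion per mm of travel: 0.8 × 0.3 / (π × 0.875²) = 0.099780. Accumulating E over each segment gives final E = 6.8848.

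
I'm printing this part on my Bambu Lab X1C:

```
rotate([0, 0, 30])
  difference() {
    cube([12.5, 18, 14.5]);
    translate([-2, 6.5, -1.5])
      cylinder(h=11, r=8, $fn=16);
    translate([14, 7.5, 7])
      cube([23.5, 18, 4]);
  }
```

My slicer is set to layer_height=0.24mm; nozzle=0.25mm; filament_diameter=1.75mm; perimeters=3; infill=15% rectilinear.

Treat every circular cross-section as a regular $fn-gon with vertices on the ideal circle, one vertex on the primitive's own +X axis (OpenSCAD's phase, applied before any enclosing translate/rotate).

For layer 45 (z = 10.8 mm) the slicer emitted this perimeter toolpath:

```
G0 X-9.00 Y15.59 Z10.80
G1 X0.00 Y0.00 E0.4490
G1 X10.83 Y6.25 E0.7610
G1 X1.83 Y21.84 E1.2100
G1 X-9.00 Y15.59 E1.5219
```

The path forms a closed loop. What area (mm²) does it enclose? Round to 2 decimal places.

225.09 mm²

Apply the shoelace formula to the sequence of (X, Y) vertices; enclosed area = 225.09 mm².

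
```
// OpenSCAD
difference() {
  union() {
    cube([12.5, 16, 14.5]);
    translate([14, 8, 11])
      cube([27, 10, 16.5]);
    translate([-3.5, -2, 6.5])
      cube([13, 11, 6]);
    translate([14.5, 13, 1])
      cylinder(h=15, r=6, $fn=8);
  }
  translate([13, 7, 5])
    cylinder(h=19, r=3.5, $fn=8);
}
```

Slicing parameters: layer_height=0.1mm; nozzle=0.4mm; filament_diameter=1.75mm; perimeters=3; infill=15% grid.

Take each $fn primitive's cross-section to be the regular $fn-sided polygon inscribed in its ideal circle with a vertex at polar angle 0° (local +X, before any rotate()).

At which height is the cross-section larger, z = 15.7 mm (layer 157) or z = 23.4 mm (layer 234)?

layer 157 (z = 15.7 mm)

Layer 157 (z = 15.7): the cube is not intersected at this z (z outside [0, 14.5]); the cube at (14, 8) (footprint 27×10) is included at this height (area 270.00 mm²); the cube at (-3.5, -2) is not intersected at this z (z outside [6.5, 12.5]); the r=6 cylinder at (14.5, 13) contributes a regular 8-gon of circumradius 6 (area = (8/2)·6.000²·sin(360°/8) = 101.82 mm²); Merging all regions: the regions partially overlap — summed areas 371.82 mm² minus the doubly-counted overlap 53.50 mm² gives 318.33 mm² — area = 318.33 mm²; the r=3.5 cylinder at (13, 7) contributes a regular 8-gon of circumradius 3.5 (area = (8/2)·3.500²·sin(360°/8) = 34.65 mm²); Taking the first minus the rest: starting from the result so far (318.33 mm²), the r=3.5 cylinder at (13, 7) partially overlaps it — only the 12.20 mm² overlap (of its 34.65 mm²) is removed, clipping the outline — area = 306.13 mm². So its area = 306.13 mm². Layer 234 (z = 23.4): the cube is absent (z outside [0, 14.5]); the cube at (14, 8) (footprint 27×10) is included at this height (area 270.00 mm²); the cube at (-3.5, -2) is absent (z outside [6.5, 12.5]); the cylinder at (14.5, 13) does not reach this height (z outside [1, 16]); Combining (union): only the 27×10 cube at (14, 8) is present, so the union is just that shape — area = 270.00 mm²; the r=3.5 cylinder at (13, 7) contributes a regular 8-gon of circumradius 3.5 (area = (8/2)·3.500²·sin(360°/8) = 34.65 mm²); After the difference (first − rest): starting from that combined region (270.00 mm²), the r=3.5 cylinder at (13, 7) partially overlaps it — only the 3.08 mm² overlap (of its 34.65 mm²) is removed, clipping the outline — area = 266.92 mm². So its area = 266.92 mm². Layer 157 is larger (306.13 vs 266.92 mm²).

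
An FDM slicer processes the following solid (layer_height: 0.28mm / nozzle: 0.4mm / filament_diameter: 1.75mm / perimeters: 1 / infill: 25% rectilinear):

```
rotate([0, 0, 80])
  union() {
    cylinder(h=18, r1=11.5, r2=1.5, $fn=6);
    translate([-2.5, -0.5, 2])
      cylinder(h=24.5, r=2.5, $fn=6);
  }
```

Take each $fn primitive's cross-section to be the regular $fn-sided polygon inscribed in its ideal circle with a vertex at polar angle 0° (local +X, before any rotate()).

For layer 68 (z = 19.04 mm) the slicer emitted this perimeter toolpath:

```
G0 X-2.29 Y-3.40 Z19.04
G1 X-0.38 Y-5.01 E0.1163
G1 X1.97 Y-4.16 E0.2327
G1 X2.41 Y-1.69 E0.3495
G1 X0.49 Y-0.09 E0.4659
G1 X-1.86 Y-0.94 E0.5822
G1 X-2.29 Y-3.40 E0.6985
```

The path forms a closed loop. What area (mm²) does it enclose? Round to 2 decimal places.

Apply the shoelace formula to the sequence of (X, Y) vertices; enclosed area = 16.24 mm².

16.24 mm²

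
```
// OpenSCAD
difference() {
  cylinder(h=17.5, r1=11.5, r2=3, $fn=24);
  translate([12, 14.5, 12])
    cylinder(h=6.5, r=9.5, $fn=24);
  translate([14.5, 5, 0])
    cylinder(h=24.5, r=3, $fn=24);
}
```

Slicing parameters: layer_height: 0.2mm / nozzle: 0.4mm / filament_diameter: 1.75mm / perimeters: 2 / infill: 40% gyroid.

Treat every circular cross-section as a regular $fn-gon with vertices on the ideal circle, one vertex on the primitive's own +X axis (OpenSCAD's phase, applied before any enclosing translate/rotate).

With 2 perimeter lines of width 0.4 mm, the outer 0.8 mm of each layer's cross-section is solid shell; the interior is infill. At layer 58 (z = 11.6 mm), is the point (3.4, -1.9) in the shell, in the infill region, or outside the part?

infill

At z = 11.6 mm: the cone contributes a regular 24-gon of circumradius 5.866 (interpolated between r1=11.5 and r2=3 at t=0.663); the cylinder at (12, 14.5) is absent (z outside [12, 18.5]); the cylinder at (14.5, 5): section is a regular 24-gon, circumradius r=3; After the difference (first − rest): starting from the cone, the r=3 cylinder at (14.5, 5) misses the remaining region (no effect) — 1 connected region. Overall, the cross-section is a single solid region. The nearest boundary edge runs (5.67, -1.52)→(5.08, -2.93); distance from the point to it = 1.95 mm. The point is inside the cross-section and 1.95 mm from the nearest boundary — more than the 0.8 mm shell width (2 × 0.4), so it's in the infill interior.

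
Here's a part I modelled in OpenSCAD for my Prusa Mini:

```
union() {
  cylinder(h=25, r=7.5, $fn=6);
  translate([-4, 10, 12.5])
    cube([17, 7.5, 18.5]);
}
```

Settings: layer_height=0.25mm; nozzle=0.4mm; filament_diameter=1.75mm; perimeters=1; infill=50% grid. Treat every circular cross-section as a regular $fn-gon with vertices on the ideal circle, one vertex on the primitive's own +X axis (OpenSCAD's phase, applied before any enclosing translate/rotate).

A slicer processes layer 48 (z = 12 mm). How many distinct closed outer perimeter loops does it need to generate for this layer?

1

At z = 12 mm: the cylinder: section is a regular 6-gon, circumradius r=7.5; the cube at (-4, 10) is not intersected at this z (z outside [12.5, 31]); Merging all regions: only the r=7.5 cylinder is present, so the union is just that shape — 1 connected region. The result has 1 disconnected region.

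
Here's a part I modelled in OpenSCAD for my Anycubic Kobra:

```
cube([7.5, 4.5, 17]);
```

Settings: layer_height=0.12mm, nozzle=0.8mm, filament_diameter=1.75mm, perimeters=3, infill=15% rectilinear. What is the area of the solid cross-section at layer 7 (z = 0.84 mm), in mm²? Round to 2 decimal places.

33.75 mm²

At z = 0.84 mm: the cube (footprint 7.5×4.5) is included at this height (area 33.75 mm²). Overall, the cross-section is a single solid region. Net area = 33.75 mm².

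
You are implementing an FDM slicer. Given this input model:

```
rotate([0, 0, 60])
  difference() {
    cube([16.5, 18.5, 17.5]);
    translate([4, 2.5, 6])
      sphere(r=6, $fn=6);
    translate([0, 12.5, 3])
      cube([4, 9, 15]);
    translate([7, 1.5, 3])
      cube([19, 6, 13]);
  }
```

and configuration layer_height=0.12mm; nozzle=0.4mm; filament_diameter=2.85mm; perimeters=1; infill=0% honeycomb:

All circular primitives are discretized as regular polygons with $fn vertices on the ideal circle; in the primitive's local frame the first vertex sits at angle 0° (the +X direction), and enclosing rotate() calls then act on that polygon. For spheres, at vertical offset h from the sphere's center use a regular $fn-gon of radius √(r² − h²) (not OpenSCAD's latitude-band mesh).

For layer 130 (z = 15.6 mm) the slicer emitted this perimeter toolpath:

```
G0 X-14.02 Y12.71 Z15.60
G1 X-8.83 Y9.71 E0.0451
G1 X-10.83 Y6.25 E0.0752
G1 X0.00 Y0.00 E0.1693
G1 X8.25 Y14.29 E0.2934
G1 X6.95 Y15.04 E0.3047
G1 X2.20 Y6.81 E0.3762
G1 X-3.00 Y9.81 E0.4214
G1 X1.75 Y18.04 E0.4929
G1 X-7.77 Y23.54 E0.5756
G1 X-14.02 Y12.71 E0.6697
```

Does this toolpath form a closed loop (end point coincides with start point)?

yes

Start point (G0): (-14.02, 12.71). End point (last G1): the path returns to the start — closed.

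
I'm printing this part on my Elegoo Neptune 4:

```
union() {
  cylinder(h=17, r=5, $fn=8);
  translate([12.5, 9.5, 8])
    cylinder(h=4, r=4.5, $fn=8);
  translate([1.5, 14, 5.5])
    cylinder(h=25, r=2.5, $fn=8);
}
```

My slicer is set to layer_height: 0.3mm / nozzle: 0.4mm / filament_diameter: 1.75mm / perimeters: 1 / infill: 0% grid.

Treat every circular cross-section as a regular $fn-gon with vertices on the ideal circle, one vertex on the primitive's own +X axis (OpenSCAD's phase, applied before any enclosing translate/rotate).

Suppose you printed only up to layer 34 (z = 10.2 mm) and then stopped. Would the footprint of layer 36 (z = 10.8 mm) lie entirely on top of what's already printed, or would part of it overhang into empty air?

entirely on top

Compare the two slices. At z = 10.2: the cylinder: section is a regular 8-gon, circumradius r=5 (area = (8/2)·5.000²·sin(360°/8) = 70.71 mm²); the r=4.5 cylinder at (12.5, 9.5) contributes a regular 8-gon of circumradius 4.5 (area = (8/2)·4.500²·sin(360°/8) = 57.28 mm²); the cylinder at (1.5, 14): section is a regular 8-gon, circumradius r=2.5 (area = (8/2)·2.500²·sin(360°/8) = 17.68 mm²); Merging all regions: the 3 present regions are separate (no shared area or edge), so areas and boundary lengths simply add and each stays a separate island — area = 145.66 mm². At z = 10.8: the cylinder: section is a regular 8-gon, circumradius r=5 (area = (8/2)·5.000²·sin(360°/8) = 70.71 mm²); the cylinder at (12.5, 9.5): section is a regular 8-gon, circumradius r=4.5 (area = (8/2)·4.500²·sin(360°/8) = 57.28 mm²); the r=2.5 cylinder at (1.5, 14) gives a regular 8-gon of circumradius 2.5 (constant along its height) (area = (8/2)·2.500²·sin(360°/8) = 17.68 mm²); Combining (union): the 3 present regions are separate (no shared area or edge), so areas and boundary lengths simply add and each stays a separate island — area = 145.66 mm². Checking containment: the cross-section at z = 10.8 is a subset of the cross-section at z = 10.2.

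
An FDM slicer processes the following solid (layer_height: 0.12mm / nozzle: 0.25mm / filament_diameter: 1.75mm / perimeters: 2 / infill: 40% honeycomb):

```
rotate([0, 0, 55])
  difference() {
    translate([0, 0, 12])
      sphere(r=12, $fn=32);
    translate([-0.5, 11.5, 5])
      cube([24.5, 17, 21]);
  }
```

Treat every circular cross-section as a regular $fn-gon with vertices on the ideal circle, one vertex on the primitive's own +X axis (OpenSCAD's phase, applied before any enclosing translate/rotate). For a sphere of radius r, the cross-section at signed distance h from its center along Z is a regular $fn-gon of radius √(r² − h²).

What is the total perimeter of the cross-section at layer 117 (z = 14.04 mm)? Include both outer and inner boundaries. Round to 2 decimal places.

At z = 14.04 mm: the r=12 sphere contributes a regular 32-gon of circumradius √(12²−2.04²) = 11.825 (perimeter = 2·32·11.825·sin(180°/32) = 74.18 mm); the cube at (-0.5, 11.5) (footprint 24.5×17) is included at this height (perimeter 83.00 mm); After the difference (first − rest): starting from the r=12 sphere, the 24.5×17 cube at (-0.5, 11.5) partially overlaps it — only the 0.65 mm² overlap (of its 416.50 mm²) is removed, clipping the outline — boundary = 74.43 mm; (whole slice rotated 55° about Z — lengths, areas and connectivity unchanged). Overall, the cross-section is a single solid region. Total boundary length (outer) = 74.43 mm.

74.43 mm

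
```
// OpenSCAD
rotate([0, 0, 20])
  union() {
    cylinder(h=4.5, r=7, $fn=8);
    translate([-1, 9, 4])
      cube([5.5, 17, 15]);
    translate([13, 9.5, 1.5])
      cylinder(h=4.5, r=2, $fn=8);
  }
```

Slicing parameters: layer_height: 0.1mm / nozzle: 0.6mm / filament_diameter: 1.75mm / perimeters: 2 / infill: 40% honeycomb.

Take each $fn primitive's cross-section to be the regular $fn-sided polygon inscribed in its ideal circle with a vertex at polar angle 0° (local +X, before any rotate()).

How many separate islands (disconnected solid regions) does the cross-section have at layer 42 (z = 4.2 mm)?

At z = 4.2 mm: the cylinder: section is a regular 8-gon, circumradius r=7; the cube at (-1, 9) (footprint 5.5×17) is included at this height; the r=2 cylinder at (13, 9.5) gives a regular 8-gon of circumradius 2 (constant along its height); Merging all regions: the 3 present regions are separate (no shared area or edge), so areas and boundary lengths simply add and each stays a separate island — 3 connected regions; (whole slice rotated 20° about Z — lengths, areas and connectivity unchanged). Overall, the cross-section has 3 separate islands. Island count = 3.

3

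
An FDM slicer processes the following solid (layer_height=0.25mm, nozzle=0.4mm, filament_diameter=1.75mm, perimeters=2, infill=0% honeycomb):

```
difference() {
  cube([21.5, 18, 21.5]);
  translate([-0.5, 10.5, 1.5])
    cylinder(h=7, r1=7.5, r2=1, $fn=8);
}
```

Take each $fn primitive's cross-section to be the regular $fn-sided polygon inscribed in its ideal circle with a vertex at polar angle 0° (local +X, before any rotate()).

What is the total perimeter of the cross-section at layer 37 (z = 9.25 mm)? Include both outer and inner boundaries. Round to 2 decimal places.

79.00 mm

At z = 9.25 mm: the cube is present — its section is the full 21.5×18 rectangle (perimeter 79.00 mm); the cone at (-0.5, 10.5) is absent (z outside [1.5, 8.5]); After the difference (first − rest): none of the subtracted shapes is present at this height, so the 21.5×18 cube is unchanged — boundary = 79.00 mm. Overall, the cross-section is a single solid region. Total boundary length (outer) = 79.00 mm.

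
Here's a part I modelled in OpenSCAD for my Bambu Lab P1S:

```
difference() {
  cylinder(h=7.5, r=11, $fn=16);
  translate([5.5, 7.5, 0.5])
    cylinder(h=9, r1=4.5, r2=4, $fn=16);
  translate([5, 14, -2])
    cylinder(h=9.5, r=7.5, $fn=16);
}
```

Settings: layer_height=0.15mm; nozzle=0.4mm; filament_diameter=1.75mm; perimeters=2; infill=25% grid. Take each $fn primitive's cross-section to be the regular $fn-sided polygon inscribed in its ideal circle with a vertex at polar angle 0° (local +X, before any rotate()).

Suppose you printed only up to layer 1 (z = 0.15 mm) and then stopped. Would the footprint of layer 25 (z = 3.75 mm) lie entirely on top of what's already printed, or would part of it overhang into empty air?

Compare the two slices. At z = 0.15: the r=11 cylinder contributes a regular 16-gon of circumradius 11 (area = (16/2)·11.000²·sin(360°/16) = 370.44 mm²); the cone at (5.5, 7.5) is not intersected at this z (z outside [0.5, 9.5]); the r=7.5 cylinder at (5, 14) gives a regular 16-gon of circumradius 7.5 (constant along its height) (area = (16/2)·7.500²·sin(360°/16) = 172.21 mm²); After the difference (first − rest): starting from the r=11 cylinder (370.44 mm²), the r=7.5 cylinder at (5, 14) partially overlaps it — only the 24.02 mm² overlap (of its 172.21 mm²) is removed, clipping the outline — area = 346.42 mm². At z = 3.75: the cylinder: section is a regular 16-gon, circumradius r=11 (area = (16/2)·11.000²·sin(360°/16) = 370.44 mm²); the cone at (5.5, 7.5) contributes a regular 16-gon of circumradius 4.319 (interpolated between r1=4.5 and r2=4 at t=0.361) (area = (16/2)·4.319²·sin(360°/16) = 57.12 mm²); the cylinder at (5, 14): section is a regular 16-gon, circumradius r=7.5 (area = (16/2)·7.500²·sin(360°/16) = 172.21 mm²); Taking the first minus the rest: starting from the r=11 cylinder (370.44 mm²), the cone at (5.5, 7.5) partially overlaps it — only the 39.37 mm² overlap (of its 57.12 mm²) is removed, clipping the outline; the r=7.5 cylinder at (5, 14) partially overlaps it — only the 6.98 mm² overlap (of its 172.21 mm²) is removed, clipping the outline — area = 324.09 mm². Checking containment: the cross-section at z = 3.75 is a subset of the cross-section at z = 0.15.

entirely on top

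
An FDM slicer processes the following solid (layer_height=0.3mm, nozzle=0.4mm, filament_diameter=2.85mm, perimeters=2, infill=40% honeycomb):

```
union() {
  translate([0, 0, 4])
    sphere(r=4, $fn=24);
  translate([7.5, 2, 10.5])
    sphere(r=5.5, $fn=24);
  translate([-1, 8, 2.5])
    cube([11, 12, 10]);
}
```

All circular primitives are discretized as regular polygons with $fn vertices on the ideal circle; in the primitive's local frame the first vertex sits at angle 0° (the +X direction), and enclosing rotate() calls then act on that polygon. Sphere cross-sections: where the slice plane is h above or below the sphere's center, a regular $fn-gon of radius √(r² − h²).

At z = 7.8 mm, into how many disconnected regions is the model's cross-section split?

At z = 7.8 mm: the sphere: section is a regular 24-gon, circumradius = √(r²−h²) = √(4²−3.8²) = 1.249; the r=5.5 sphere at (7.5, 2) contributes a regular 24-gon of circumradius √(5.5²−2.7²) = 4.792; the 11×12 cube at (-1, 8) contributes its full rectangle; Merging all regions: the 3 present regions are separate (no shared area or edge), so areas and boundary lengths simply add and each stays a separate island — 3 connected regions. The result has 3 disconnected regions.

3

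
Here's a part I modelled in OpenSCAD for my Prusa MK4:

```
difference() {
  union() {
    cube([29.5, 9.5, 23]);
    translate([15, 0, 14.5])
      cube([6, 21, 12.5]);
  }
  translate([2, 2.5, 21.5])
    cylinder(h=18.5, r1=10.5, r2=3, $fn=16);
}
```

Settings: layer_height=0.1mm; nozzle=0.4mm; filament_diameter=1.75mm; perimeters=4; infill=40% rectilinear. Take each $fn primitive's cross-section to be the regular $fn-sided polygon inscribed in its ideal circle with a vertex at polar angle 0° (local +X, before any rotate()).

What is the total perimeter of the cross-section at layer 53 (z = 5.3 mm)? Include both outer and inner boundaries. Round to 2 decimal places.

78.00 mm

At z = 5.3 mm: the cube (footprint 29.5×9.5) is included at this height (perimeter 78.00 mm); the cube at (15, 0) does not reach this height (z outside [14.5, 27]); Taking the union: only the 29.5×9.5 cube is present, so the union is just that shape — boundary = 78.00 mm; the cone at (2, 2.5) is absent (z outside [21.5, 40]); Taking the first minus the rest: none of the subtracted shapes is present at this height, so the result so far is unchanged — boundary = 78.00 mm. Overall, the cross-section is a single solid region. Total boundary length (outer) = 78.00 mm.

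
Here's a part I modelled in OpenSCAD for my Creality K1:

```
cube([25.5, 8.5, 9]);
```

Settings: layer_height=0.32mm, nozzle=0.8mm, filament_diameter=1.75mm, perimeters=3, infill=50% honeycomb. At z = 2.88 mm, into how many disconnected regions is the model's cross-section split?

At z = 2.88 mm: the 25.5×8.5 cube contributes its full rectangle. The result has 1 disconnected region.

1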